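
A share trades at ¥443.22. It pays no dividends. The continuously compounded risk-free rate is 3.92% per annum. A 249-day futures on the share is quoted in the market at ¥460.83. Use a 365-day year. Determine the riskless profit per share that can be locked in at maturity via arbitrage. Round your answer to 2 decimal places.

Fair futures: F* = S·e^(carry·T), with carry = r = 0.0392
F* = 443.22 · e^(0.0392 × 249/365) = 443.22 · e^0.026742 = 443.22 × 1.027103 = ¥455.2326
Market ¥460.83 > fair ¥455.2326: forward overpriced → cash-and-carry (buy spot, short the forward).
At maturity, profit = |F_mkt − F*| = |460.83 − 455.2326| = ¥5.60 per share

¥5.60 per share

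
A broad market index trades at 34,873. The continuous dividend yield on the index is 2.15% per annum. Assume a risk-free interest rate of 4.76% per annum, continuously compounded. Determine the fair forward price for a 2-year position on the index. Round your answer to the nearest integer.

F = S·e^((r − q)T) = 34873 · e^((0.0476 − 0.0215) × 2)
= 34873 · e^0.052200 = 34873 × 1.053586
F = 36,742

36,742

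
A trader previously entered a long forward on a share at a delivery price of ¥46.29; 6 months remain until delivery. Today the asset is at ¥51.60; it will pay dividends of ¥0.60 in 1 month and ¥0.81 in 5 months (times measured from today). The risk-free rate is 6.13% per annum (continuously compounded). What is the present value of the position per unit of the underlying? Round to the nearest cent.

¥5.32

PV(remaining dividends) I = 0.60·e^(−0.0613·1/12) + 0.81·e^(−0.0613·5/12) = 1.3865
Current forward F = (S − I)·e^(rT) = (51.60 − 1.3865)·e^(0.0613·6/12) = 50.2135 × 1.031125 = 51.7764
Value (long) = (F − K)·e^(−rT) = (51.7764 − 46.29) × 0.969815 = 5.3208
Value = ¥5.32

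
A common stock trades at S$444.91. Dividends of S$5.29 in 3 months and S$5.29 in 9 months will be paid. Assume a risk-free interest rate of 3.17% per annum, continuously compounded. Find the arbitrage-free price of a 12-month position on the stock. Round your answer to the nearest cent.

PV(dividends) I = 5.29·e^(−0.0317·3/12) + 5.29·e^(−0.0317·9/12)
I = 5.2482 + 5.1657 = 10.4139
F = (S − I)·e^(rT) = (444.91 − 10.4139) · e^(0.0317·12/12)
= 434.4961 · e^0.031700 = 434.4961 × 1.032208 = S$448.49

S$448.49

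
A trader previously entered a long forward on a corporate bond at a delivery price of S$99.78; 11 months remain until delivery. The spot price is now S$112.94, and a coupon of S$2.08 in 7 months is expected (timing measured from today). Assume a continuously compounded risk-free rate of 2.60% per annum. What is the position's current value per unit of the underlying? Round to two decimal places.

S$13.46

PV(remaining coupons) I = 2.08·e^(−0.0260·7/12) = 2.0487
Current forward F = (S − I)·e^(rT) = (112.94 − 2.0487)·e^(0.0260·11/12) = 110.8913 × 1.024120 = 113.5660
Value (long) = (F − K)·e^(−rT) = (113.5660 − 99.78) × 0.976448 = 13.4613
Value = S$13.46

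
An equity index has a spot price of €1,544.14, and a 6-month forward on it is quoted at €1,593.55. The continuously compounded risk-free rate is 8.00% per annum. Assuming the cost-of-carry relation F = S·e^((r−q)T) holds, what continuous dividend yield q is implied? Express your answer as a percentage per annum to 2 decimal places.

From F = S·e^((r−q)T): (r − q) = ln(F/S)/T
ln(1593.55/1544.14) = ln(1.031998) = 0.031497
(r − q) = 0.031497 / (6/12) = 0.062994
q = r − ln(F/S)/T = 0.0800 − 0.062994 = 0.017006
q = 1.70%

1.70%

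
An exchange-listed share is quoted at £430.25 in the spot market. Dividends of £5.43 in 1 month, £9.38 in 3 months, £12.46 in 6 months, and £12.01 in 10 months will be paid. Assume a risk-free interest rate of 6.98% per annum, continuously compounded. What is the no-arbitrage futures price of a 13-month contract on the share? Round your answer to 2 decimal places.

£423.08

PV(dividends) I = 5.43·e^(−0.0698·1/12) + 9.38·e^(−0.0698·3/12) + 12.46·e^(−0.0698·6/12) + 12.01·e^(−0.0698·10/12)
I = 5.3985 + 9.2177 + 12.0326 + 11.3313 = 37.9801
F = (S − I)·e^(rT) = (430.25 − 37.9801) · e^(0.0698·13/12)
= 392.2699 · e^0.075617 = 392.2699 × 1.078549 = £423.08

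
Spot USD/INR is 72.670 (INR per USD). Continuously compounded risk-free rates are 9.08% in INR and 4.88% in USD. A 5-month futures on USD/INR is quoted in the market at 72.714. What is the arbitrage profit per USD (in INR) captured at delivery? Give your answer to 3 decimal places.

1.239 per USD (in INR)

Fair futures: F* = S·e^(carry·T), with carry = (r_INR − r_USD) = 0.0908 − 0.0488 = 0.0420
F* = 72.670 · e^(0.0420 × 5/12) = 72.670 · e^0.017500 = 72.670 × 1.017654 = 73.9529
Market 72.714 < fair 73.9529: forward underpriced → reverse cash-and-carry (short spot, go long the forward).
At maturity, profit = |F_mkt − F*| = |72.714 − 73.9529| = 1.239 per USD (in INR)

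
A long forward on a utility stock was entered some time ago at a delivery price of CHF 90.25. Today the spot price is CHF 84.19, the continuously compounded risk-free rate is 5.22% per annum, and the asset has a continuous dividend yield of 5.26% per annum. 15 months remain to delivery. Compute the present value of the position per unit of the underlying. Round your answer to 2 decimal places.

Current fair forward for the remaining 15 months: F = S·e^((r − q)·T), (r − q) = 0.0522 − 0.0526 = -0.0004
F = 84.19 · e^(-0.0004 × 15/12) = 84.19 × 0.999500 = 84.1479
Value of long forward = (F − K)·e^(−rT) = (84.1479 − 90.25) · e^(−0.0522·15/12)
= -6.1021 × 0.936833 = -5.72

-CHF 5.72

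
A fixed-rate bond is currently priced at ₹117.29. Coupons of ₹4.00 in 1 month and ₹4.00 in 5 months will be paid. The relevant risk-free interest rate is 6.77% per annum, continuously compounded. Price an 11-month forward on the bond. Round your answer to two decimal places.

₹116.43

PV(coupons) I = 4.00·e^(−0.0677·1/12) + 4.00·e^(−0.0677·5/12)
I = 3.9775 + 3.8887 = 7.8662
F = (S − I)·e^(rT) = (117.29 − 7.8662) · e^(0.0677·11/12)
= 109.4238 · e^0.062058 = 109.4238 × 1.064024 = ₹116.43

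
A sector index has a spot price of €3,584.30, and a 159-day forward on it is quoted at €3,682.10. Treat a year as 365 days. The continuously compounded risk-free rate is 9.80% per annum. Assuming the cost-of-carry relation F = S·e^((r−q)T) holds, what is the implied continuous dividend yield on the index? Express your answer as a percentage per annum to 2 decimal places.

3.62%

From F = S·e^((r−q)T): (r − q) = ln(F/S)/T
ln(3682.10/3584.30) = ln(1.027286) = 0.026920
(r − q) = 0.026920 / (159/365) = 0.061797
q = r − ln(F/S)/T = 0.0980 − 0.061797 = 0.036203
q = 3.62%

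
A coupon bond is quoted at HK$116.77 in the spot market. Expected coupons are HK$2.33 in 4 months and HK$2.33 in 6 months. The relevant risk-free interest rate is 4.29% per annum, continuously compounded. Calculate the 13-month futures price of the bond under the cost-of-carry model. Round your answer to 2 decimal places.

HK$117.53

PV(coupons) I = 2.33·e^(−0.0429·4/12) + 2.33·e^(−0.0429·6/12)
I = 2.2969 + 2.2806 = 4.5775
F = (S − I)·e^(rT) = (116.77 − 4.5775) · e^(0.0429·13/12)
= 112.1925 · e^0.046475 = 112.1925 × 1.047572 = HK$117.53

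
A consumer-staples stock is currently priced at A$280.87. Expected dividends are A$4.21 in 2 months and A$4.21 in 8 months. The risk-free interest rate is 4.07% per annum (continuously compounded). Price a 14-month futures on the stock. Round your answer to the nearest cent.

A$285.85

PV(dividends) I = 4.21·e^(−0.0407·2/12) + 4.21·e^(−0.0407·8/12)
I = 4.1815 + 4.0973 = 8.2788
F = (S − I)·e^(rT) = (280.87 − 8.2788) · e^(0.0407·14/12)
= 272.5912 · e^0.047483 = 272.5912 × 1.048628 = A$285.85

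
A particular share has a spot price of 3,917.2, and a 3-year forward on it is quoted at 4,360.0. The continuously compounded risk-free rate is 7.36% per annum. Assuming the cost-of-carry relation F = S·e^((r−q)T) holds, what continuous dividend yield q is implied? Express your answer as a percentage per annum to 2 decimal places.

From F = S·e^((r−q)T): (r − q) = ln(F/S)/T
ln(4360.0/3917.2) = ln(1.113040) = 0.107095
(r − q) = 0.107095 / (3) = 0.035698
q = r − ln(F/S)/T = 0.0736 − 0.035698 = 0.037902
q = 3.79%

3.79%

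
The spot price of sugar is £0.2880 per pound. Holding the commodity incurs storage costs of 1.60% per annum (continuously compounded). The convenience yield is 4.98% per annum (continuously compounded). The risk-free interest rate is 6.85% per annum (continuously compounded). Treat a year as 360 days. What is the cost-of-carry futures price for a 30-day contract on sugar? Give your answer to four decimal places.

Net carry = r + u − y = 0.0685 + 0.0160 − 0.0498 = 0.0347
F = S·e^((r+u−y)T) = 0.2880 · e^(0.0347 × 30/360) = 0.2880 · e^0.002892
= 0.2880 × 1.002896 = £0.2888 per pound

£0.2888 per pound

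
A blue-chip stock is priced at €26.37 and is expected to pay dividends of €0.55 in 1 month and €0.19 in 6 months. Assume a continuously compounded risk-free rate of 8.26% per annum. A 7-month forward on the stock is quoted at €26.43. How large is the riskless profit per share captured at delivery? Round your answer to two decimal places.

PV(dividends) I = 0.55·e^(−0.0826·1/12) + 0.19·e^(−0.0826·6/12) = 0.7285
Fair forward F* = (S − I)·e^(rT) = (26.37 − 0.7285)·e^0.048183 = 25.6415 × 1.049363 = 26.9072
Market €26.43 < fair 26.9072: forward underpriced → reverse cash-and-carry (short the stock, invest proceeds at r, pay the dividends, go long the forward).
Profit at T = |F_mkt − F*| = |26.43 − 26.9072| = €0.48 per share

€0.48 per share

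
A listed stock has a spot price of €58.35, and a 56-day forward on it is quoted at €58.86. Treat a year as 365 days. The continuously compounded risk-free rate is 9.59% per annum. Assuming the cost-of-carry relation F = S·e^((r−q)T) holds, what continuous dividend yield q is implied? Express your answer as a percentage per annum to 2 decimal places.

3.92%

From F = S·e^((r−q)T): (r − q) = ln(F/S)/T
ln(58.86/58.35) = ln(1.008740) = 0.008702
(r − q) = 0.008702 / (56/365) = 0.056718
q = r − ln(F/S)/T = 0.0959 − 0.056718 = 0.039182
q = 3.92%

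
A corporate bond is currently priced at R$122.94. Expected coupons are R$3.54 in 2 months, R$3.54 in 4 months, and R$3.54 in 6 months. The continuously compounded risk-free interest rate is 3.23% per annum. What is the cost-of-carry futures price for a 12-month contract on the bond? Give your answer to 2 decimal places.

R$116.12

PV(coupons) I = 3.54·e^(−0.0323·2/12) + 3.54·e^(−0.0323·4/12) + 3.54·e^(−0.0323·6/12)
I = 3.5210 + 3.5021 + 3.4833 = 10.5064
F = (S − I)·e^(rT) = (122.94 − 10.5064) · e^(0.0323·12/12)
= 112.4336 · e^0.032300 = 112.4336 × 1.032827 = R$116.12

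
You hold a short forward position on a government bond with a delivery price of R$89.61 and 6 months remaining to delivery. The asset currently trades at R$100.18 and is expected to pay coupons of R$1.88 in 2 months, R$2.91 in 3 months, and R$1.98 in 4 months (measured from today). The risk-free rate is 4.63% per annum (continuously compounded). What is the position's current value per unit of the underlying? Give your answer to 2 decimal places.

-R$5.93

PV(remaining coupons) I = 1.88·e^(−0.0463·2/12) + 2.91·e^(−0.0463·3/12) + 1.98·e^(−0.0463·4/12) = 6.6917
Current forward F = (S − I)·e^(rT) = (100.18 − 6.6917)·e^(0.0463·6/12) = 93.4883 × 1.023420 = 95.6778
Value (long) = (F − K)·e^(−rT) = (95.6778 − 89.61) × 0.977116 = 5.9289
Short position value = −(long value) = -R$5.93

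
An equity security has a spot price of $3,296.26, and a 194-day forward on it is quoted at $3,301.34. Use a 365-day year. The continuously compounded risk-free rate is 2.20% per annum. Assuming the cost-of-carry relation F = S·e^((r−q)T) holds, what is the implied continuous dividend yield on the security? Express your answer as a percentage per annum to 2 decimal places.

1.91%

From F = S·e^((r−q)T): (r − q) = ln(F/S)/T
ln(3301.34/3296.26) = ln(1.001541) = 0.001540
(r − q) = 0.001540 / (194/365) = 0.002897
q = r − ln(F/S)/T = 0.0220 − 0.002897 = 0.019103
q = 1.91%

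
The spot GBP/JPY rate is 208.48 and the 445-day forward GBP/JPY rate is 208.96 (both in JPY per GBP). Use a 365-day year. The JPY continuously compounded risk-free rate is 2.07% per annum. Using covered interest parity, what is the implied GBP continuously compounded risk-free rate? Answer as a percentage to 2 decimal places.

F = S·e^((r_JPY − r_GBP)T) ⇒ r_GBP = r_JPY − ln(F/S)/T
ln(208.96/208.48) = 0.002300; /(445/365) = 0.001887
r_GBP = 0.0207 − 0.001887 = 0.018813
r_GBP = 1.88%

1.88%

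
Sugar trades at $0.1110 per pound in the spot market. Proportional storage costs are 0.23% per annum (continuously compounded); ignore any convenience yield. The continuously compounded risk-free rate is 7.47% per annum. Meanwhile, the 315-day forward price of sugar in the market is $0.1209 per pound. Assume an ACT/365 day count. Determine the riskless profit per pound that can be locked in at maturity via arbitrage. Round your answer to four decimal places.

$0.0023 per pound

Fair forward: F* = S·e^(carry·T), with carry = (r + u) = 0.0747 + 0.0023 = 0.0770
F* = 0.1110 · e^(0.0770 × 315/365) = 0.1110 · e^0.066452 = 0.1110 × 1.068710 = $0.1186
Market $0.1209 > fair $0.1186: forward overpriced → cash-and-carry (buy spot, short the forward).
At maturity, profit = |F_mkt − F*| = |0.1209 − 0.1186| = $0.0023 per pound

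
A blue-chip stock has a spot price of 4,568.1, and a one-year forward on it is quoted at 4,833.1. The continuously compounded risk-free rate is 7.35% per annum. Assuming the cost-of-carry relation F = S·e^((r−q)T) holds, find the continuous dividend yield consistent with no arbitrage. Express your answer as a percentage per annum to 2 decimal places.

From F = S·e^((r−q)T): (r − q) = ln(F/S)/T
ln(4833.1/4568.1) = ln(1.058011) = 0.056391
(r − q) = 0.056391 / (12/12) = 0.056391
q = r − ln(F/S)/T = 0.0735 − 0.056391 = 0.017109
q = 1.71%

1.71%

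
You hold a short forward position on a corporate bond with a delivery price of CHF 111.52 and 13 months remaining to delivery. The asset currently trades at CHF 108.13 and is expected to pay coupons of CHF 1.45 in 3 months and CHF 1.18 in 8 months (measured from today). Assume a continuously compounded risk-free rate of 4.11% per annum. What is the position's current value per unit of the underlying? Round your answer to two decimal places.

PV(remaining coupons) I = 1.45·e^(−0.0411·3/12) + 1.18·e^(−0.0411·8/12) = 2.5833
Current forward F = (S − I)·e^(rT) = (108.13 − 2.5833)·e^(0.0411·13/12) = 105.5467 × 1.045531 = 110.3523
Value (long) = (F − K)·e^(−rT) = (110.3523 − 111.52) × 0.956452 = -1.1168
Short position value = −(long value) = CHF 1.12

CHF 1.12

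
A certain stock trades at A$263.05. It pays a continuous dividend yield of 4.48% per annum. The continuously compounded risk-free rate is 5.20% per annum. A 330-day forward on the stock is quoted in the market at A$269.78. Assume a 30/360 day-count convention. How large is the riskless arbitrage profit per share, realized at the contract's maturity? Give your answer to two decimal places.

Fair forward: F* = S·e^(carry·T), with carry = (r − q) = 0.0520 − 0.0448 = 0.0072
F* = 263.05 · e^(0.0072 × 330/360) = 263.05 · e^0.006600 = 263.05 × 1.006622 = A$264.7919
Market A$269.78 > fair A$264.7919: forward overpriced → cash-and-carry (buy spot, short the forward).
At maturity, profit = |F_mkt − F*| = |269.78 − 264.7919| = A$4.99 per share

A$4.99 per share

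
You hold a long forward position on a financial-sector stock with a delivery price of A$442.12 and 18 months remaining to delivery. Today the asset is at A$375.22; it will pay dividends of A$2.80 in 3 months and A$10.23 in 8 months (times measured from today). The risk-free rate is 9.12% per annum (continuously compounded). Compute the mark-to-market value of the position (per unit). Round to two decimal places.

-A$22.74

PV(remaining dividends) I = 2.80·e^(−0.0912·3/12) + 10.23·e^(−0.0912·8/12) = 12.3634
Current forward F = (S − I)·e^(rT) = (375.22 − 12.3634)·e^(0.0912·18/12) = 362.8566 × 1.146599 = 416.0510
Value (long) = (F − K)·e^(−rT) = (416.0510 − 442.12) × 0.872145 = -22.7359
Value = -A$22.74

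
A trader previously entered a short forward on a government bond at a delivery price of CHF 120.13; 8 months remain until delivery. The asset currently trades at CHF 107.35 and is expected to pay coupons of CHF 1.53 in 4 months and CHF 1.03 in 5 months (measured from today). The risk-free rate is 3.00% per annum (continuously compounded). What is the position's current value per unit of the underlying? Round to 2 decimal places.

PV(remaining coupons) I = 1.53·e^(−0.0300·4/12) + 1.03·e^(−0.0300·5/12) = 2.5320
Current forward F = (S − I)·e^(rT) = (107.35 − 2.5320)·e^(0.0300·8/12) = 104.8180 × 1.020201 = 106.9354
Value (long) = (F − K)·e^(−rT) = (106.9354 − 120.13) × 0.980199 = -12.9333
Short position value = −(long value) = CHF 12.93

CHF 12.93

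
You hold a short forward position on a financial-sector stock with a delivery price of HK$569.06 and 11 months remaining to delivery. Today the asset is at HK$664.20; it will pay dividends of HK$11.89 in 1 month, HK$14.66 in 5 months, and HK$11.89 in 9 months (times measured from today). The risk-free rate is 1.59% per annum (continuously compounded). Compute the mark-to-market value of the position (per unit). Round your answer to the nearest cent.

-HK$65.19

PV(remaining dividends) I = 11.89·e^(−0.0159·1/12) + 14.66·e^(−0.0159·5/12) + 11.89·e^(−0.0159·9/12) = 38.1865
Current forward F = (S − I)·e^(rT) = (664.20 − 38.1865)·e^(0.0159·11/12) = 626.0135 × 1.014682 = 635.2046
Value (long) = (F − K)·e^(−rT) = (635.2046 − 569.06) × 0.985531 = 65.1876
Short position value = −(long value) = -HK$65.19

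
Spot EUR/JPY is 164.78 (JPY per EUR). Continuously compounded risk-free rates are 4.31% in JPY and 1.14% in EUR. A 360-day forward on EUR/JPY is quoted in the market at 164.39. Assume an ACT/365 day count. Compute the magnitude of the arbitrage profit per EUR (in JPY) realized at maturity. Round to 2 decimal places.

5.62 per EUR (in JPY)

Fair forward: F* = S·e^(carry·T), with carry = (r_JPY − r_EUR) = 0.0431 − 0.0114 = 0.0317
F* = 164.78 · e^(0.0317 × 360/365) = 164.78 · e^0.031266 = 164.78 × 1.031760 = 170.0134
Market 164.39 < fair 170.0134: forward underpriced → reverse cash-and-carry (short spot, go long the forward).
At maturity, profit = |F_mkt − F*| = |164.39 − 170.0134| = 5.62 per EUR (in JPY)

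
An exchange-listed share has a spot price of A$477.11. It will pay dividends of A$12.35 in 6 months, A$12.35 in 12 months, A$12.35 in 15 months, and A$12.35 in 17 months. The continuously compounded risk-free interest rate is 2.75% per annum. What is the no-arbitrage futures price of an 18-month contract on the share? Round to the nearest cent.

A$447.17

PV(dividends) I = 12.35·e^(−0.0275·6/12) + 12.35·e^(−0.0275·12/12) + 12.35·e^(−0.0275·15/12) + 12.35·e^(−0.0275·17/12)
I = 12.1813 + 12.0150 + 11.9327 + 11.8781 = 48.0071
F = (S − I)·e^(rT) = (477.11 − 48.0071) · e^(0.0275·18/12)
= 429.1029 · e^0.041250 = 429.1029 × 1.042113 = A$447.17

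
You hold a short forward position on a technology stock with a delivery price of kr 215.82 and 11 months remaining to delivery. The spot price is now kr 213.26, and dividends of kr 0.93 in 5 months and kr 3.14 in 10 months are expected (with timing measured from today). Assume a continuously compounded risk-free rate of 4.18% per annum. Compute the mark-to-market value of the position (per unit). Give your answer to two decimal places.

PV(remaining dividends) I = 0.93·e^(−0.0418·5/12) + 3.14·e^(−0.0418·10/12) = 3.9464
Current forward F = (S − I)·e^(rT) = (213.26 − 3.9464)·e^(0.0418·11/12) = 209.3136 × 1.039060 = 217.4894
Value (long) = (F − K)·e^(−rT) = (217.4894 − 215.82) × 0.962408 = 1.6066
Short position value = −(long value) = -kr 1.61

-kr 1.61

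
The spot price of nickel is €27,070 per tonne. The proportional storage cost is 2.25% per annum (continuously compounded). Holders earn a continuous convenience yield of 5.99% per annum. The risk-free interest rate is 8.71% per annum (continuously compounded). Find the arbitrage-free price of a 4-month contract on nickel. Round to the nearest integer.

€27,522 per tonne

Net carry = r + u − y = 0.0871 + 0.0225 − 0.0599 = 0.0497
F = S·e^((r+u−y)T) = 27070 · e^(0.0497 × 4/12) = 27070 · e^0.016567
= 27070 × 1.016705 = €27,522 per tonne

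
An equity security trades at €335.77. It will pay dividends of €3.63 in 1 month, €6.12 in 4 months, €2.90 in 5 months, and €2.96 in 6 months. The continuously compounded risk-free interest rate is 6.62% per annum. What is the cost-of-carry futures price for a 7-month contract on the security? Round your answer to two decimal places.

PV(dividends) I = 3.63·e^(−0.0662·1/12) + 6.12·e^(−0.0662·4/12) + 2.90·e^(−0.0662·5/12) + 2.96·e^(−0.0662·6/12)
I = 3.6100 + 5.9864 + 2.8211 + 2.8636 = 15.2811
F = (S − I)·e^(rT) = (335.77 − 15.2811) · e^(0.0662·7/12)
= 320.4889 · e^0.038617 = 320.4889 × 1.039372 = €333.11

€333.11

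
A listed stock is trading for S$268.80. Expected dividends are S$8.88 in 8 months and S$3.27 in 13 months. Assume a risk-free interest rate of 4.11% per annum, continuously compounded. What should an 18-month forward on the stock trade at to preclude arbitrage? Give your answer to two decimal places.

S$273.38

PV(dividends) I = 8.88·e^(−0.0411·8/12) + 3.27·e^(−0.0411·13/12)
I = 8.6400 + 3.1276 = 11.7676
F = (S − I)·e^(rT) = (268.80 − 11.7676) · e^(0.0411·18/12)
= 257.0324 · e^0.061650 = 257.0324 × 1.063590 = S$273.38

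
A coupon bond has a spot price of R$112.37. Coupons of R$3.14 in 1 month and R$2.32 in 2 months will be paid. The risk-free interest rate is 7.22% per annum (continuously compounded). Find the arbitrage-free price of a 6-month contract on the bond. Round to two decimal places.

PV(coupons) I = 3.14·e^(−0.0722·1/12) + 2.32·e^(−0.0722·2/12)
I = 3.1212 + 2.2922 = 5.4134
F = (S − I)·e^(rT) = (112.37 − 5.4134) · e^(0.0722·6/12)
= 106.9566 · e^0.036100 = 106.9566 × 1.036760 = R$110.89

R$110.89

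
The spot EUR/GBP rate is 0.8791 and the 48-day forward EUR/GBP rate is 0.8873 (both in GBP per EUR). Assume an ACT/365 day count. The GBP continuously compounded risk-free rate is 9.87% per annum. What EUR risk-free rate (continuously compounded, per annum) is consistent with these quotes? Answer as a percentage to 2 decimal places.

2.81%

F = S·e^((r_GBP − r_EUR)T) ⇒ r_EUR = r_GBP − ln(F/S)/T
ln(0.8873/0.8791) = 0.009284; /(48/365) = 0.070597
r_EUR = 0.0987 − 0.070597 = 0.028103
r_EUR = 2.81%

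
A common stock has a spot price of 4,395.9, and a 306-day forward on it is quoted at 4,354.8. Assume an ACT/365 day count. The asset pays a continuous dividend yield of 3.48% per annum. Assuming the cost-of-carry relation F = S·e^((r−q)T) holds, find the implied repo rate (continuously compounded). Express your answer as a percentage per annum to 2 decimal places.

2.36%

From F = S·e^((r−q)T): (r − q) = ln(F/S)/T
ln(4354.8/4395.9) = ln(0.990650) = -0.009394
(r − q) = -0.009394 / (306/365) = -0.011205
r = ln(F/S)/T + q = -0.011205 + 0.0348 = 0.023595
r = 2.36%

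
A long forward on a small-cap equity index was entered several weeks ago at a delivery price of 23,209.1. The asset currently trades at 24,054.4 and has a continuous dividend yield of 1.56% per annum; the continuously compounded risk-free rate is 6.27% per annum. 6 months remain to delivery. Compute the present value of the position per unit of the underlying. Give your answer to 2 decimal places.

Current fair forward for the remaining 6 months: F = S·e^((r − q)·T), (r − q) = 0.0627 − 0.0156 = 0.0471
F = 24054.4 · e^(0.0471 × 6/12) = 24054.4 × 1.02382949 = 24627.6041
Value of long forward = (F − K)·e^(−rT) = (24627.6041 − 23209.1) · e^(−0.0627·6/12)
= 1418.5041 × 0.96913632 = 1374.72

1374.72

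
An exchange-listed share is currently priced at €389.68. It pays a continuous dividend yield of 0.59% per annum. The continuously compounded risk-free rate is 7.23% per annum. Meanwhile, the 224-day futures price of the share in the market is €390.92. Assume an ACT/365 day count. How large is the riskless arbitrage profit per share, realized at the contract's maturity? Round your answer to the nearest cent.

Fair futures: F* = S·e^(carry·T), with carry = (r − q) = 0.0723 − 0.0059 = 0.0664
F* = 389.68 · e^(0.0664 × 224/365) = 389.68 · e^0.040750 = 389.68 × 1.041592 = €405.8876
Market €390.92 < fair €405.8876: forward underpriced → reverse cash-and-carry (short spot, go long the forward).
At maturity, profit = |F_mkt − F*| = |390.92 − 405.8876| = €14.97 per share

€14.97 per share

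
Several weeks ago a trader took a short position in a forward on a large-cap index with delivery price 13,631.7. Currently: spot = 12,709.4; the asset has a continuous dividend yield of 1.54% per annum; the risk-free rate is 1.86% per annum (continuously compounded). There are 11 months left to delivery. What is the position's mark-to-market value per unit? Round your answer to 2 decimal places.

870.00

Current fair forward for the remaining 11 months: F = S·e^((r − q)·T), (r − q) = 0.0186 − 0.0154 = 0.0032
F = 12709.4 · e^(0.0032 × 11/12) = 12709.4 × 1.00293764 = 12746.7356
Value of long forward = (F − K)·e^(−rT) = (12746.7356 − 13631.7) · e^(−0.0186·11/12)
= -884.9644 × 0.98309453 = -870.00
Short position value = −(long value) = 870.00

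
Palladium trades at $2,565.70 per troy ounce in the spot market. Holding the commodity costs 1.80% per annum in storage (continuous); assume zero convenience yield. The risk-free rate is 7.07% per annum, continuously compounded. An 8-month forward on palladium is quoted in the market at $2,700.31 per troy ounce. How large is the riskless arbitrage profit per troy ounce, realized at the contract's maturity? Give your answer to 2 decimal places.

Fair forward: F* = S·e^(carry·T), with carry = (r + u) = 0.0707 + 0.0180 = 0.0887
F* = 2565.70 · e^(0.0887 × 8/12) = 2565.70 · e^0.05913333 = 2565.70 × 1.06091668 = $2721.9939
Market $2700.31 < fair $2721.9939: forward underpriced → reverse cash-and-carry (short spot, go long the forward).
At maturity, profit = |F_mkt − F*| = |2700.31 − 2721.9939| = $21.68 per troy ounce

$21.68 per troy ounce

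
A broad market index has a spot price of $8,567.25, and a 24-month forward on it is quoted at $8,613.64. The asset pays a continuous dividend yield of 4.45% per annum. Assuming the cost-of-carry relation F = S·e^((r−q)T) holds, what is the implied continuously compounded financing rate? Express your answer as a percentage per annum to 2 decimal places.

4.72%

From F = S·e^((r−q)T): (r − q) = ln(F/S)/T
ln(8613.64/8567.25) = ln(1.005415) = 0.005400
(r − q) = 0.005400 / (24/12) = 0.002700
r = ln(F/S)/T + q = 0.002700 + 0.0445 = 0.047200
r = 4.72%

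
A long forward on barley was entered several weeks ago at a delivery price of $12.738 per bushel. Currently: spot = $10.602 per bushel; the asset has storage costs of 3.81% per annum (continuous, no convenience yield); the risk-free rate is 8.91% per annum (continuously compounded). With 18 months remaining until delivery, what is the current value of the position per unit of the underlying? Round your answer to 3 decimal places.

Current fair forward for the remaining 18 months: F = S·e^((r + u)·T), (r + u) = 0.0891 + 0.0381 = 0.1272
F = 10.602 · e^(0.1272 × 18/12) = 10.602 × 1.210217 = 12.8307
Value of long forward = (F − K)·e^(−rT) = (12.8307 − 12.738) · e^(−0.0891·18/12)
= 0.0927 × 0.874896 = 0.081

$0.081 per bushel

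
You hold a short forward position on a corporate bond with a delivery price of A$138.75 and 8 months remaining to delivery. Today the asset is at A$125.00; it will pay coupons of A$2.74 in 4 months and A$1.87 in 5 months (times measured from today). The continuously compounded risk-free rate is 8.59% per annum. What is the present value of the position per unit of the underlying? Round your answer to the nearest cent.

A$10.49

PV(remaining coupons) I = 2.74·e^(−0.0859·4/12) + 1.87·e^(−0.0859·5/12) = 4.4669
Current forward F = (S − I)·e^(rT) = (125.00 − 4.4669)·e^(0.0859·8/12) = 120.5331 × 1.058938 = 127.6371
Value (long) = (F − K)·e^(−rT) = (127.6371 − 138.75) × 0.944342 = -10.4944
Short position value = −(long value) = A$10.49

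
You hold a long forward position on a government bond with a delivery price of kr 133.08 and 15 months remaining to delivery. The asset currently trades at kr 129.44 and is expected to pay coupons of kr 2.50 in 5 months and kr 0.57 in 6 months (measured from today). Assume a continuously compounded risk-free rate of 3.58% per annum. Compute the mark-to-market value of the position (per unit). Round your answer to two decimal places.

-kr 0.84

PV(remaining coupons) I = 2.50·e^(−0.0358·5/12) + 0.57·e^(−0.0358·6/12) = 3.0229
Current forward F = (S − I)·e^(rT) = (129.44 − 3.0229)·e^(0.0358·15/12) = 126.4171 × 1.045766 = 132.2027
Value (long) = (F − K)·e^(−rT) = (132.2027 − 133.08) × 0.956237 = -0.8389
Value = -kr 0.84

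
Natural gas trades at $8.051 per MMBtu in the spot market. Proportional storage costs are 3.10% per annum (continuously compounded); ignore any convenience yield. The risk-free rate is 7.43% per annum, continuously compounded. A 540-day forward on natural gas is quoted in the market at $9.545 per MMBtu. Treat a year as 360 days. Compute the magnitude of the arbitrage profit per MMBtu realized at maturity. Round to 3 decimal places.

$0.116 per MMBtu

Fair forward: F* = S·e^(carry·T), with carry = (r + u) = 0.0743 + 0.0310 = 0.1053
F* = 8.051 · e^(0.1053 × 540/360) = 8.051 · e^0.157950 = 8.051 × 1.171108 = $9.4286
Market $9.545 > fair $9.4286: forward overpriced → cash-and-carry (buy spot, short the forward).
At maturity, profit = |F_mkt − F*| = |9.545 − 9.4286| = $0.116 per MMBtu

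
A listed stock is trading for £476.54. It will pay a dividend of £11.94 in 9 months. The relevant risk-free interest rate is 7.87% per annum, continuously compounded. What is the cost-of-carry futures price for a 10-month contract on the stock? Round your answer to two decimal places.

£496.82

PV(dividends) I = 11.94·e^(−0.0787·9/12)
I = 11.2556
F = (S − I)·e^(rT) = (476.54 − 11.2556) · e^(0.0787·10/12)
= 465.2844 · e^0.065583 = 465.2844 × 1.067781 = £496.82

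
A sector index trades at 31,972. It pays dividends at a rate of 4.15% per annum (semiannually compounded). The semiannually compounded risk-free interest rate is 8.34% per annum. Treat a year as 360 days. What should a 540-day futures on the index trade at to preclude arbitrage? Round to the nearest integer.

33,981

F = S · (1+r/2)^(2T) / (1+q/2)^(2T)
= 31972 × 1.130389 / 1.063551 = 31972 × 1.062844
F = 33,981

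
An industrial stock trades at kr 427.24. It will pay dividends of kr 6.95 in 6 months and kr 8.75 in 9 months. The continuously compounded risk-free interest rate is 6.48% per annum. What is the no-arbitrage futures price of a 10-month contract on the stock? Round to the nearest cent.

kr 435.05

PV(dividends) I = 6.95·e^(−0.0648·6/12) + 8.75·e^(−0.0648·9/12)
I = 6.7284 + 8.3349 = 15.0633
F = (S − I)·e^(rT) = (427.24 − 15.0633) · e^(0.0648·10/12)
= 412.1767 · e^0.054000 = 412.1767 × 1.055485 = kr 435.05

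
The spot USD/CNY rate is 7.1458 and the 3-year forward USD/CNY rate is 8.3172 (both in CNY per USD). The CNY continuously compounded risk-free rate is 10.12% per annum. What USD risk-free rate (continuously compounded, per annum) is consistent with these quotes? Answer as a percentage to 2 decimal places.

F = S·e^((r_CNY − r_USD)T) ⇒ r_USD = r_CNY − ln(F/S)/T
ln(8.3172/7.1458) = 0.151801; /(3) = 0.050600
r_USD = 0.1012 − 0.050600 = 0.050600
r_USD = 5.06%

5.06%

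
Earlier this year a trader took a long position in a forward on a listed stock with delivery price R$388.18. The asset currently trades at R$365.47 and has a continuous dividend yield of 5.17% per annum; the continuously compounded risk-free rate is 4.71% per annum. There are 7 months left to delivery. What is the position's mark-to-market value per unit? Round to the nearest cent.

-R$23.05

Current fair forward for the remaining 7 months: F = S·e^((r − q)·T), (r − q) = 0.0471 − 0.0517 = -0.0046
F = 365.47 · e^(-0.0046 × 7/12) = 365.47 × 0.997320 = 364.4905
Value of long forward = (F − K)·e^(−rT) = (364.4905 − 388.18) · e^(−0.0471·7/12)
= -23.6895 × 0.972899 = -23.05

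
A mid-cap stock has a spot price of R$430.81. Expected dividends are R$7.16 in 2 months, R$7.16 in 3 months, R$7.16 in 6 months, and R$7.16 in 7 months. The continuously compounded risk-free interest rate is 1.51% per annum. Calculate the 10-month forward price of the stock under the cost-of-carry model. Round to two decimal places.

R$407.43

PV(dividends) I = 7.16·e^(−0.0151·2/12) + 7.16·e^(−0.0151·3/12) + 7.16·e^(−0.0151·6/12) + 7.16·e^(−0.0151·7/12)
I = 7.1420 + 7.1330 + 7.1061 + 7.0972 = 28.4783
F = (S − I)·e^(rT) = (430.81 − 28.4783) · e^(0.0151·10/12)
= 402.3317 · e^0.012583 = 402.3317 × 1.012662 = R$407.43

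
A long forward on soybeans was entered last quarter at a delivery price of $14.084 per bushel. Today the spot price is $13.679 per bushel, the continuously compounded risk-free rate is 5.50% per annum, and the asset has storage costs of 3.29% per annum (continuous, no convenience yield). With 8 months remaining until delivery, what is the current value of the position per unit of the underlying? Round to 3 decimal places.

$0.405 per bushel

Current fair forward for the remaining 8 months: F = S·e^((r + u)·T), (r + u) = 0.0550 + 0.0329 = 0.0879
F = 13.679 · e^(0.0879 × 8/12) = 13.679 × 1.060351 = 14.5045
Value of long forward = (F − K)·e^(−rT) = (14.5045 − 14.084) · e^(−0.0550·8/12)
= 0.4205 × 0.963997 = 0.405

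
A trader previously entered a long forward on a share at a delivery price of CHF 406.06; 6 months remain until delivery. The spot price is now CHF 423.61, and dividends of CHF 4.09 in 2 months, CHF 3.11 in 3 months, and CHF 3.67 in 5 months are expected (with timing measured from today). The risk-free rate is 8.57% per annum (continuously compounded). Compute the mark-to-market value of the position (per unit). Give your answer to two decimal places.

PV(remaining dividends) I = 4.09·e^(−0.0857·2/12) + 3.11·e^(−0.0857·3/12) + 3.67·e^(−0.0857·5/12) = 10.6173
Current forward F = (S − I)·e^(rT) = (423.61 − 10.6173)·e^(0.0857·6/12) = 412.9927 × 1.043781 = 431.0739
Value (long) = (F − K)·e^(−rT) = (431.0739 − 406.06) × 0.958055 = 23.9647
Value = CHF 23.96

CHF 23.96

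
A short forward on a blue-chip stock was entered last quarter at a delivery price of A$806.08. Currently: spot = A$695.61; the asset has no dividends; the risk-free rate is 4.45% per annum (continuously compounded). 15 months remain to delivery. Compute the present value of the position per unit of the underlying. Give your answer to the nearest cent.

A$66.86

Current fair forward for the remaining 15 months: F = S·e^(r·T), r = 0.0445
F = 695.61 · e^(0.0445 × 15/12) = 695.61 × 1.057201 = 735.3996
Value of long forward = (F − K)·e^(−rT) = (735.3996 − 806.08) · e^(−0.0445·15/12)
= -70.6804 × 0.945894 = -66.86
Short position value = −(long value) = A$66.86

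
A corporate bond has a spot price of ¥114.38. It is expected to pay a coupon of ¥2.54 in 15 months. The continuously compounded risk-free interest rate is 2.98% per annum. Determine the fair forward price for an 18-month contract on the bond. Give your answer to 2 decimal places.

¥117.05

PV(coupons) I = 2.54·e^(−0.0298·15/12)
I = 2.4471
F = (S − I)·e^(rT) = (114.38 − 2.4471) · e^(0.0298·18/12)
= 111.9329 · e^0.044700 = 111.9329 × 1.045714 = ¥117.05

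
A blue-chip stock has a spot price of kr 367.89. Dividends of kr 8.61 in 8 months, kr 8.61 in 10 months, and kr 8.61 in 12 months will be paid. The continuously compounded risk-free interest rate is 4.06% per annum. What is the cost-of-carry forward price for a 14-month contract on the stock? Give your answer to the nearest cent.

kr 359.55

PV(dividends) I = 8.61·e^(−0.0406·8/12) + 8.61·e^(−0.0406·10/12) + 8.61·e^(−0.0406·12/12)
I = 8.3801 + 8.3236 + 8.2674 = 24.9711
F = (S − I)·e^(rT) = (367.89 − 24.9711) · e^(0.0406·14/12)
= 342.9189 · e^0.047367 = 342.9189 × 1.048507 = kr 359.55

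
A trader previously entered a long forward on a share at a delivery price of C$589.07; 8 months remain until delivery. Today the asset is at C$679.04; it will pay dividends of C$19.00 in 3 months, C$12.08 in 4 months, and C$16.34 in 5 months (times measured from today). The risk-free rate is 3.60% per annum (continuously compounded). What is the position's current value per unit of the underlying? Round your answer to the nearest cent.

C$57.08

PV(remaining dividends) I = 19.00·e^(−0.0360·3/12) + 12.08·e^(−0.0360·4/12) + 16.34·e^(−0.0360·5/12) = 46.8624
Current forward F = (S − I)·e^(rT) = (679.04 − 46.8624)·e^(0.0360·8/12) = 632.1776 × 1.024290 = 647.5332
Value (long) = (F − K)·e^(−rT) = (647.5332 − 589.07) × 0.976286 = 57.0768
Value = C$57.08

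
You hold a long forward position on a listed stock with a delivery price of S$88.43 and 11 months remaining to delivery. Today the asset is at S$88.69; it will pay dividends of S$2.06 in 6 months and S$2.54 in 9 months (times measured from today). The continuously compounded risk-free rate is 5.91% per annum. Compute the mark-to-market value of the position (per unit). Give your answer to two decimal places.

PV(remaining dividends) I = 2.06·e^(−0.0591·6/12) + 2.54·e^(−0.0591·9/12) = 4.4299
Current forward F = (S − I)·e^(rT) = (88.69 − 4.4299)·e^(0.0591·11/12) = 84.2601 × 1.055669 = 88.9508
Value (long) = (F − K)·e^(−rT) = (88.9508 − 88.43) × 0.947266 = 0.4933
Value = S$0.49

S$0.49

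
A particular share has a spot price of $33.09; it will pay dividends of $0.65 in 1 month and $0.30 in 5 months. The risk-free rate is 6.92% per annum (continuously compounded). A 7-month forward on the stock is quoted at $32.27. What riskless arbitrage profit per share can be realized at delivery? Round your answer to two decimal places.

PV(dividends) I = 0.65·e^(−0.0692·1/12) + 0.30·e^(−0.0692·5/12) = 0.9377
Fair forward F* = (S − I)·e^(rT) = (33.09 − 0.9377)·e^0.040367 = 32.1523 × 1.041193 = 33.4767
Market $32.27 < fair 33.4767: forward underpriced → reverse cash-and-carry (short the stock, invest proceeds at r, pay the dividends, go long the forward).
Profit at T = |F_mkt − F*| = |32.27 − 33.4767| = $1.21 per share

$1.21 per share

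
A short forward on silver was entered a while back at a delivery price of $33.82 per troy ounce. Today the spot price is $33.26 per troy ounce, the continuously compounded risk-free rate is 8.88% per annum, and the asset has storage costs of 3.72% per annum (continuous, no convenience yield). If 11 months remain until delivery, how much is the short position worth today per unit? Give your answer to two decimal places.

-$3.24 per troy ounce

Current fair forward for the remaining 11 months: F = S·e^((r + u)·T), (r + u) = 0.0888 + 0.0372 = 0.1260
F = 33.26 · e^(0.1260 × 11/12) = 33.26 × 1.122435 = 37.3322
Value of long forward = (F − K)·e^(−rT) = (37.3322 − 33.82) · e^(−0.0888·11/12)
= 3.5122 × 0.921825 = 3.24
Short position value = −(long value) = -$3.24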